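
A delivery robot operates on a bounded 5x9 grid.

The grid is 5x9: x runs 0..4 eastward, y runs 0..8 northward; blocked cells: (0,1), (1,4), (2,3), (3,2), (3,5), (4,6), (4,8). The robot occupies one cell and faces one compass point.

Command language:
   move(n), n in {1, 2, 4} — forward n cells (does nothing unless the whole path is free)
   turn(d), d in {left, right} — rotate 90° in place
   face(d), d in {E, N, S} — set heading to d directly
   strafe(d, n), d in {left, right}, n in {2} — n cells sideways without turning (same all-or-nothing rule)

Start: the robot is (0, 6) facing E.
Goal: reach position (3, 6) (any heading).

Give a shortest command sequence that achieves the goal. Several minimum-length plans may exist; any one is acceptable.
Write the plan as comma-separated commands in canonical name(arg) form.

move(2), move(1)

initial: (0, 6) facing E
t=1 move(2) ⇒ (2, 6) facing E
t=2 move(1) ⇒ (3, 6) facing E
no 1-step plan works, so 2 is optimal.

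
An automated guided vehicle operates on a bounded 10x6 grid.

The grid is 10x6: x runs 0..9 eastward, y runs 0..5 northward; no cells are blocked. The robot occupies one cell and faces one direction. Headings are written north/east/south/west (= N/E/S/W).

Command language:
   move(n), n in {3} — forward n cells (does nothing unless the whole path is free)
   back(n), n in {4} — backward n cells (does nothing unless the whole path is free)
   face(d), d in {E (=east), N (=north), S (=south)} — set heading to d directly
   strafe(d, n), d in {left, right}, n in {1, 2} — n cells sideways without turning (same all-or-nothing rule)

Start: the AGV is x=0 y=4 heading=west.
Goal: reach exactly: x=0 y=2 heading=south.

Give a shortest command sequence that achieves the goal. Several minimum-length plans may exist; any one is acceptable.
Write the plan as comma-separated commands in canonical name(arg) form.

begin: x=0 y=4 heading=west
step 1 (strafe(left, 2)): x=0 y=2 heading=west
step 2 (face(S)): x=0 y=2 heading=south
no 1-step plan works, so 2 is optimal.

strafe(left, 2), face(S)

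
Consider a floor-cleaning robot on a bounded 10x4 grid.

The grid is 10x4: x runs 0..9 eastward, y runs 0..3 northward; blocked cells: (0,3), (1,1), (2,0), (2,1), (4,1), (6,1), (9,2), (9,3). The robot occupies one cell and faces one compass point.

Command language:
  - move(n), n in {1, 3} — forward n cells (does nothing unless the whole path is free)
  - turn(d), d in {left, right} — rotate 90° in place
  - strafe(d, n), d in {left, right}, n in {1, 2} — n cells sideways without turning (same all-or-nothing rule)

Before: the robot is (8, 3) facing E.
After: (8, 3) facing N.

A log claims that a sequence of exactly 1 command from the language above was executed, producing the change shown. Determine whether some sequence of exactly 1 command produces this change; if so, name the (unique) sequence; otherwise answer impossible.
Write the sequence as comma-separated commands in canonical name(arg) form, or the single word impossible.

turn(left)

key: parked at (8,3) the whole time — nothing moves the robot
from: (8, 3) facing E
step 1 (turn(left)): (8, 3) facing N
no rival 1-sequence matches.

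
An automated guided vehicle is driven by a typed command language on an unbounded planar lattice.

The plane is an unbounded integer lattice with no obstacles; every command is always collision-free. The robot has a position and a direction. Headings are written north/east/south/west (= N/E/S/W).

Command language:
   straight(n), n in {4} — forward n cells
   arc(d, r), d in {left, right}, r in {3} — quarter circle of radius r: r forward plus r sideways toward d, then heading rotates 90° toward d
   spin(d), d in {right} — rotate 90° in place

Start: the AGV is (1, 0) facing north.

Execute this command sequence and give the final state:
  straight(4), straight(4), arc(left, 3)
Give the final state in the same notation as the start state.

from: (1, 0) facing north
t=1 straight(4) ⇒ (1, 4) facing north
t=2 straight(4) ⇒ (1, 8) facing north
t=3 arc(left, 3) ⇒ (-2, 11) facing west

(-2, 11) facing west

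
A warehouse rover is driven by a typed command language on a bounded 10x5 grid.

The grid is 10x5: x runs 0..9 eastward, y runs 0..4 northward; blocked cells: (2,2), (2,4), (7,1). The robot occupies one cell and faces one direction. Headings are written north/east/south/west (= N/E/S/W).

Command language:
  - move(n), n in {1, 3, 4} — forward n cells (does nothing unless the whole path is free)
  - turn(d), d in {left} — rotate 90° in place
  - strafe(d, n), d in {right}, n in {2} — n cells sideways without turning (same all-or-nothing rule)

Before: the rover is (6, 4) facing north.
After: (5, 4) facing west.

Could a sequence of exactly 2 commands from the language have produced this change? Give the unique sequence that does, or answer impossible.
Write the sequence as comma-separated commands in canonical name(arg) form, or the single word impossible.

turn(left), move(1)

key: order matters: swapping turn(left) and move(1) lands elsewhere
t0: (6, 4) facing north
[1] after turn(left): (6, 4) facing west
[2] after move(1): (5, 4) facing west
no rival 2-sequence matches.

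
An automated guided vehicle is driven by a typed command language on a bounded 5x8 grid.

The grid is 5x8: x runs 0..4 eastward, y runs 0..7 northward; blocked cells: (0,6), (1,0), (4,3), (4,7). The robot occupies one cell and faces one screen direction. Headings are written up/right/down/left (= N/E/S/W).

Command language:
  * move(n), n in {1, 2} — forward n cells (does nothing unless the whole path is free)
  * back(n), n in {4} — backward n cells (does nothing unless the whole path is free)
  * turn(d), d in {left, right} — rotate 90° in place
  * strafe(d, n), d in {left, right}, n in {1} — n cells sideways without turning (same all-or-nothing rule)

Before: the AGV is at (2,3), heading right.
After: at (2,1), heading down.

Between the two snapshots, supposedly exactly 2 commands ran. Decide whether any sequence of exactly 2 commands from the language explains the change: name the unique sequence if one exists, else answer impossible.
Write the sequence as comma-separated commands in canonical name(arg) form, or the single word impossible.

key: running move(2) before turn(right) would end elsewhere — order is forced
t0: at (2,3), heading right
t=1 turn(right) ⇒ at (2,3), heading down
t=2 move(2) ⇒ at (2,1), heading down
all 49 alternatives checked — unique.

turn(right), move(2)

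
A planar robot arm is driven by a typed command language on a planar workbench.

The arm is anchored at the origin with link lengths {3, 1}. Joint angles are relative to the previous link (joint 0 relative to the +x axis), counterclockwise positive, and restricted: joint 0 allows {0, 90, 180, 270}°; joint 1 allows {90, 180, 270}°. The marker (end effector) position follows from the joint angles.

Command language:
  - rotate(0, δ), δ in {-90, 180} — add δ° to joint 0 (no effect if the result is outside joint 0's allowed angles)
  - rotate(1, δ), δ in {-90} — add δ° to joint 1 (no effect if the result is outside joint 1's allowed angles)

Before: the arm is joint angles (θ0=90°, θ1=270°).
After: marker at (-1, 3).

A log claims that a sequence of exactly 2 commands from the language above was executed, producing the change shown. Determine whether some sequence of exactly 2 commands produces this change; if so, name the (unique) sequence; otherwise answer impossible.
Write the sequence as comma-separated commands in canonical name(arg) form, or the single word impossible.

rotate(1, -90), rotate(1, -90)

initial: joint angles (θ0=90°, θ1=270°)
t=1 rotate(1, -90) ⇒ joint angles (θ0=90°, θ1=180°)
t=2 rotate(1, -90) ⇒ joint angles (θ0=90°, θ1=90°)
all 9 alternatives checked — unique.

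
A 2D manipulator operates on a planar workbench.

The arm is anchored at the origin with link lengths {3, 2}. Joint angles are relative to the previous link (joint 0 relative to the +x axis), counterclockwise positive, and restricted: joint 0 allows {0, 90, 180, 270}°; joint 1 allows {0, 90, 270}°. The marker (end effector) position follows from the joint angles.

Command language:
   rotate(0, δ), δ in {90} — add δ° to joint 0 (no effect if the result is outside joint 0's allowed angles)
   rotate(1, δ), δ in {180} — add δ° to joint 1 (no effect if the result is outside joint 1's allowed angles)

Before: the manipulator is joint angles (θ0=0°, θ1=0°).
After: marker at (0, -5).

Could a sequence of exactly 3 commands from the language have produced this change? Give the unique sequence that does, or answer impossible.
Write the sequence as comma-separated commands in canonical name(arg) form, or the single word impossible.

initial: joint angles (θ0=0°, θ1=0°)
1. rotate(0, 90) → joint angles (θ0=90°, θ1=0°)
2. rotate(0, 90) → joint angles (θ0=180°, θ1=0°)
3. rotate(0, 90) → joint angles (θ0=270°, θ1=0°)
no rival 3-sequence matches.

rotate(0, 90), rotate(0, 90), rotate(0, 90)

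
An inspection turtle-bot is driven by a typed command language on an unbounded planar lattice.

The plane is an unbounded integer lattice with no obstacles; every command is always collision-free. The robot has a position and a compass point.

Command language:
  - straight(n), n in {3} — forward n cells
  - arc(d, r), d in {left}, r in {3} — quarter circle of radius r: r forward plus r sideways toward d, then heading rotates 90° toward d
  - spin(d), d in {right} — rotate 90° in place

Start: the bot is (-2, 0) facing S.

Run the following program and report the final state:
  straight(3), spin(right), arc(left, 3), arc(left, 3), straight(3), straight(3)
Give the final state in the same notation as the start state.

(4, -9) facing E

begin: (-2, 0) facing S
step 1 (straight(3)): (-2, -3) facing S
step 2 (spin(right)): (-2, -3) facing W
step 3 (arc(left, 3)): (-5, -6) facing S
step 4 (arc(left, 3)): (-2, -9) facing E
step 5 (straight(3)): (1, -9) facing E
step 6 (straight(3)): (4, -9) facing E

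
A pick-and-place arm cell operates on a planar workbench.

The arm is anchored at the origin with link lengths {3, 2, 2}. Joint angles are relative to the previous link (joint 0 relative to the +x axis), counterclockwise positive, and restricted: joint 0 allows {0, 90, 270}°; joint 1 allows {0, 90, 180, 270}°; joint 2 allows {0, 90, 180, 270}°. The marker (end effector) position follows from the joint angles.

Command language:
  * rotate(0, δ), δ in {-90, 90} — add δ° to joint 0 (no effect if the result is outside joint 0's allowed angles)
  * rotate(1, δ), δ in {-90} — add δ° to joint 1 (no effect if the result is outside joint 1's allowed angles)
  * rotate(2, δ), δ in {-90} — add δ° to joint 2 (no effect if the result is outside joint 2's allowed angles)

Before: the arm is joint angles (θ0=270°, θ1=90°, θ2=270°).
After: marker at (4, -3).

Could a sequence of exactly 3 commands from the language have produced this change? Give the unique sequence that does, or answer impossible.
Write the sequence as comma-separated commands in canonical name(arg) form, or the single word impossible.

start: joint angles (θ0=270°, θ1=90°, θ2=270°)
t=1 rotate(2, -90) ⇒ joint angles (θ0=270°, θ1=90°, θ2=180°)
t=2 rotate(2, -90) ⇒ joint angles (θ0=270°, θ1=90°, θ2=90°)
t=3 rotate(2, -90) ⇒ joint angles (θ0=270°, θ1=90°, θ2=0°)
no rival 3-sequence matches.

rotate(2, -90), rotate(2, -90), rotate(2, -90)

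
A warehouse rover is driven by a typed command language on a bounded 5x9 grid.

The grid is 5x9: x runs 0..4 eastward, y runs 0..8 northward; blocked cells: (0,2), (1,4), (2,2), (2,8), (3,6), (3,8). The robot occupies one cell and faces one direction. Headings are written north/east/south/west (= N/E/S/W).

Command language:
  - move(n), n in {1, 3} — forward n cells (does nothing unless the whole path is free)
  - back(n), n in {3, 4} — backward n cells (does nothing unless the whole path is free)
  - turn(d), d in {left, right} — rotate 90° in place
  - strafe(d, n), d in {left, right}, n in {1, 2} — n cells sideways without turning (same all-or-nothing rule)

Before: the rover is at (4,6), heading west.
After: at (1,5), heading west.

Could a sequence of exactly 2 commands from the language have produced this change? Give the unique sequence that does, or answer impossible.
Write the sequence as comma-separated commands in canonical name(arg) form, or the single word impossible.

strafe(left, 1), move(3)

key: heading stays W — no command in the sequence turns
start: at (4,6), heading west
[1] after strafe(left, 1): at (4,5), heading west
[2] after move(3): at (1,5), heading west
all 100 alternatives checked — unique.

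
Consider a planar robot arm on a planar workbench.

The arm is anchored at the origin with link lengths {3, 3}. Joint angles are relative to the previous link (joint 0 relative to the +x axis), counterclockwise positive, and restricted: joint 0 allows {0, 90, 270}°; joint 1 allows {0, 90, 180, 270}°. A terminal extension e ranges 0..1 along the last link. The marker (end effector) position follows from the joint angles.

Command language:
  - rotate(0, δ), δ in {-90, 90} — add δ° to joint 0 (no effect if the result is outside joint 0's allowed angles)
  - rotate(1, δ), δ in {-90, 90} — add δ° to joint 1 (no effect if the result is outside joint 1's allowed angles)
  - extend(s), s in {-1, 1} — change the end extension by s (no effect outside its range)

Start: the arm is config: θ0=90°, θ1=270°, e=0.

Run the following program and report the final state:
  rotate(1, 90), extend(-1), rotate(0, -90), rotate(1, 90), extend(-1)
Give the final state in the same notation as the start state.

config: θ0=0°, θ1=90°, e=0

initial: config: θ0=90°, θ1=270°, e=0
step 1 (rotate(1, 90)): config: θ0=90°, θ1=0°, e=0
step 2 (extend(-1)): config: θ0=90°, θ1=0°, e=0
step 3 (rotate(0, -90)): config: θ0=0°, θ1=0°, e=0
step 4 (rotate(1, 90)): config: θ0=0°, θ1=90°, e=0
step 5 (extend(-1)): config: θ0=0°, θ1=90°, e=0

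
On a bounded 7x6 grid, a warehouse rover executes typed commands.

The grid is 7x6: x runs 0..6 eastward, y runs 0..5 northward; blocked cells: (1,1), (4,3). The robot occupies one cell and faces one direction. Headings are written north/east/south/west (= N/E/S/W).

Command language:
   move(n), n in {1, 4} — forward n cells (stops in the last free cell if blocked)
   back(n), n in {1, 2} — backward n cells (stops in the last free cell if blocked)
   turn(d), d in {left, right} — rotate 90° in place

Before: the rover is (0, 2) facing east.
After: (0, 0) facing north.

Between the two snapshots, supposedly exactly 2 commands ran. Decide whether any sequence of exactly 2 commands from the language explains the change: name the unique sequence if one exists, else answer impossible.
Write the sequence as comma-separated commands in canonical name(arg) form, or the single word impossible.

turn(left), back(2)

key: order matters: swapping turn(left) and back(2) lands elsewhere
initial: (0, 2) facing east
[1] after turn(left): (0, 2) facing north
[2] after back(2): (0, 0) facing north
uniquely the one of 36 2-step routes that fits.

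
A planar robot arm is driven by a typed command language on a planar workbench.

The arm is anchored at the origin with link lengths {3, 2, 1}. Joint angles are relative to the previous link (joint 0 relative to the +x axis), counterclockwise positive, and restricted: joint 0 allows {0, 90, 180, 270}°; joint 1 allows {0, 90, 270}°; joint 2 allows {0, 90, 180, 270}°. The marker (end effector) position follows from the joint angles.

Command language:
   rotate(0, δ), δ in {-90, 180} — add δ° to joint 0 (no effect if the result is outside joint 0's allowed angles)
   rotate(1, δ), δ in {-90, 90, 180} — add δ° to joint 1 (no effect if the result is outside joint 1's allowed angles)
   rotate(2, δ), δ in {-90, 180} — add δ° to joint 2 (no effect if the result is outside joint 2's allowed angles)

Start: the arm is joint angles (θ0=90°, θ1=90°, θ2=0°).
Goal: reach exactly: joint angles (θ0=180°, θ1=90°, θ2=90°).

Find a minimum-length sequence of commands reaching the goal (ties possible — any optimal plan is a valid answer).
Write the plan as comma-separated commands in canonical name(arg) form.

start: joint angles (θ0=90°, θ1=90°, θ2=0°)
1. rotate(2, -90) → joint angles (θ0=90°, θ1=90°, θ2=270°)
2. rotate(0, 180) → joint angles (θ0=270°, θ1=90°, θ2=270°)
3. rotate(2, 180) → joint angles (θ0=270°, θ1=90°, θ2=90°)
4. rotate(0, -90) → joint angles (θ0=180°, θ1=90°, θ2=90°)
no 3-step plan works, so 4 is optimal.

rotate(2, -90), rotate(0, 180), rotate(2, 180), rotate(0, -90)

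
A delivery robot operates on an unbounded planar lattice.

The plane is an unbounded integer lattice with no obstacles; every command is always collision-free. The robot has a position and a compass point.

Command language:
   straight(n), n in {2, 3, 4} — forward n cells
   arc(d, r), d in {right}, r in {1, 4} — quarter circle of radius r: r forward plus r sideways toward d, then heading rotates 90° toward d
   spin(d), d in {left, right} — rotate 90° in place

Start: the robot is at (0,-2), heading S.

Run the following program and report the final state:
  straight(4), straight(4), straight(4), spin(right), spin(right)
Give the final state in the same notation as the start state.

start: at (0,-2), heading S
t=1 straight(4) ⇒ at (0,-6), heading S
t=2 straight(4) ⇒ at (0,-10), heading S
t=3 straight(4) ⇒ at (0,-14), heading S
t=4 spin(right) ⇒ at (0,-14), heading W
t=5 spin(right) ⇒ at (0,-14), heading N

at (0,-14), heading N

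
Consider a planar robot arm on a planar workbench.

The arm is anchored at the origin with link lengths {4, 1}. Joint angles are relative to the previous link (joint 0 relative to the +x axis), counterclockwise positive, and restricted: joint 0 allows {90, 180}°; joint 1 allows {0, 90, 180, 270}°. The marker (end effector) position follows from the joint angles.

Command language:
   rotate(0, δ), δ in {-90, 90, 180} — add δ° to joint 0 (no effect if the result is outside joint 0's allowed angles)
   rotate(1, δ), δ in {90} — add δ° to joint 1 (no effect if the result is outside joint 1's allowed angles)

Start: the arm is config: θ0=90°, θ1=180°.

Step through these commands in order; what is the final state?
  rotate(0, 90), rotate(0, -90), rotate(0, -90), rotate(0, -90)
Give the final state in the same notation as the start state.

config: θ0=90°, θ1=180°

begin: config: θ0=90°, θ1=180°
t=1 rotate(0, 90) ⇒ config: θ0=180°, θ1=180°
t=2 rotate(0, -90) ⇒ config: θ0=90°, θ1=180°
t=3 rotate(0, -90) ⇒ config: θ0=90°, θ1=180°
t=4 rotate(0, -90) ⇒ config: θ0=90°, θ1=180°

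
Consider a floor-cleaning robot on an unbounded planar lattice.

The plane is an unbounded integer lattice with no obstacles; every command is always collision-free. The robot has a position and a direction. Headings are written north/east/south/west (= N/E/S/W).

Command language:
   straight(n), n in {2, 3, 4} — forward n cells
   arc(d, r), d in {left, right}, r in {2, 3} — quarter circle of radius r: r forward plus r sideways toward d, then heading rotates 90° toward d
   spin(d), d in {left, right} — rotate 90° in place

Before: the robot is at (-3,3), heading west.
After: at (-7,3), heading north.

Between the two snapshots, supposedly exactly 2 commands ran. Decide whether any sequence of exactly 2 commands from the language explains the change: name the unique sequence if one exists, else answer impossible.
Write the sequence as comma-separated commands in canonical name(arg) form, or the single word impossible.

key: position moved to (-7,3) AND the heading swung to N — translation plus rotation needed
t0: at (-3,3), heading west
t=1 straight(4) ⇒ at (-7,3), heading west
t=2 spin(right) ⇒ at (-7,3), heading north
no other 2-command option fits: unique.

straight(4), spin(right)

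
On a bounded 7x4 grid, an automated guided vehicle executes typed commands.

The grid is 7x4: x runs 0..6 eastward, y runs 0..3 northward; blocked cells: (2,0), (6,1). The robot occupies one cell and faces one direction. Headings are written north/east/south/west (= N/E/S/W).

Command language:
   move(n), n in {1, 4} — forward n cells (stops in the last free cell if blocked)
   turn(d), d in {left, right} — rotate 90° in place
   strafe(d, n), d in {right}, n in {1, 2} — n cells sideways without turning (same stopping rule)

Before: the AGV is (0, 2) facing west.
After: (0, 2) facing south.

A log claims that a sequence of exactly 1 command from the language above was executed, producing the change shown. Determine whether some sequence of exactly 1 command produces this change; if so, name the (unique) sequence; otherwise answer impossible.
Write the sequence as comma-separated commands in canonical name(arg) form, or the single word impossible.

key: parked at (0,2) the whole time — nothing moves the robot
initial: (0, 2) facing west
[1] after turn(left): (0, 2) facing south
uniquely the one of 6 1-step routes that fits.

turn(left)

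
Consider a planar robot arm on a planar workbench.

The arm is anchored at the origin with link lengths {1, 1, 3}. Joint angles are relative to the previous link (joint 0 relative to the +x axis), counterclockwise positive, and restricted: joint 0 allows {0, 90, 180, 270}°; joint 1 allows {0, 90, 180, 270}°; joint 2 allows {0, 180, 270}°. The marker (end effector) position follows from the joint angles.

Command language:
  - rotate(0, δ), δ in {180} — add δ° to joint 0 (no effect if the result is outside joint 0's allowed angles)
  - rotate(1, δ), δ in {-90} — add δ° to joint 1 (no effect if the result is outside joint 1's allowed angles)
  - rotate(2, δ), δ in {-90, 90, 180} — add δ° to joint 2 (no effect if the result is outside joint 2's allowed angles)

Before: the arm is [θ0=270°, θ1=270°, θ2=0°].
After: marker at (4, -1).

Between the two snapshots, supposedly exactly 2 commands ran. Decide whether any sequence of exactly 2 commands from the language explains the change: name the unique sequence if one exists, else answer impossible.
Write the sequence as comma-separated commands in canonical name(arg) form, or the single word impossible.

rotate(1, -90), rotate(1, -90)

from: [θ0=270°, θ1=270°, θ2=0°]
t=1 rotate(1, -90) ⇒ [θ0=270°, θ1=180°, θ2=0°]
t=2 rotate(1, -90) ⇒ [θ0=270°, θ1=90°, θ2=0°]
no rival 2-sequence matches.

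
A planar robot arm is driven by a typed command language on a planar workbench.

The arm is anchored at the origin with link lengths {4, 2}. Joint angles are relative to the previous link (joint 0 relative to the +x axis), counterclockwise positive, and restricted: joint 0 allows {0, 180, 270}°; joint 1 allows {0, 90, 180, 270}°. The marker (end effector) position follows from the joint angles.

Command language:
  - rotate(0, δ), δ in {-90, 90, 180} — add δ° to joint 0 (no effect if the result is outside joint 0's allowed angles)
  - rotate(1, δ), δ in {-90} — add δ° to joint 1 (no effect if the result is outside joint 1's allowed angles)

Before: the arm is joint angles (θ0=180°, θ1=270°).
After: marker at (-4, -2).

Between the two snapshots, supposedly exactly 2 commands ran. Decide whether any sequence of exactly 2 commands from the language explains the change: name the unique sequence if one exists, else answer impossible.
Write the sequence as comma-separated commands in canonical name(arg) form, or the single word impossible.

t0: joint angles (θ0=180°, θ1=270°)
t=1 rotate(1, -90) ⇒ joint angles (θ0=180°, θ1=180°)
t=2 rotate(1, -90) ⇒ joint angles (θ0=180°, θ1=90°)
no other 2-command option fits: unique.

rotate(1, -90), rotate(1, -90)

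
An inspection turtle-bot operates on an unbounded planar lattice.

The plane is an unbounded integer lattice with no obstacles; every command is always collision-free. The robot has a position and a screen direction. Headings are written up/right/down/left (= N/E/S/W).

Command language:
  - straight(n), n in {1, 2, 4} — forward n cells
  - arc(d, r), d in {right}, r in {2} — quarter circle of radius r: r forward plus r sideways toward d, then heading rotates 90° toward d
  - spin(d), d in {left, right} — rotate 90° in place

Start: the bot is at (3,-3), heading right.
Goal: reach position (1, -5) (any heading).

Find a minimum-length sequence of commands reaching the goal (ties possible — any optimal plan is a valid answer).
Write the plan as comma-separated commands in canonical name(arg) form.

spin(right), arc(right, 2)

from: at (3,-3), heading right
1. spin(right) → at (3,-3), heading down
2. arc(right, 2) → at (1,-5), heading left
no 1-step plan works, so 2 is optimal.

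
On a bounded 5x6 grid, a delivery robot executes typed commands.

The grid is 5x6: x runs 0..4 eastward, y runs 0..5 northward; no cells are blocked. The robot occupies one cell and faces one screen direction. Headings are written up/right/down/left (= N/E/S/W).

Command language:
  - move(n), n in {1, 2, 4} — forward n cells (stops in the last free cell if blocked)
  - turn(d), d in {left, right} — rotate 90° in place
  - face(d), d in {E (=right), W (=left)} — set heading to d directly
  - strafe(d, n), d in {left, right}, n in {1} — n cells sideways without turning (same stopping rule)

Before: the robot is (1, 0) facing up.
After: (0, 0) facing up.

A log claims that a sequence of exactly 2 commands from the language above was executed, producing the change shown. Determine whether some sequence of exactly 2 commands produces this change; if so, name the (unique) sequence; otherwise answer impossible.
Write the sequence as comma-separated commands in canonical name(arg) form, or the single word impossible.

strafe(left, 1), strafe(left, 1)

key: the second strafe(left, 1) runs into the grid edge before its full distance
begin: (1, 0) facing up
1. strafe(left, 1) → (0, 0) facing up
2. strafe(left, 1) → (0, 0) facing up
no rival 2-sequence matches.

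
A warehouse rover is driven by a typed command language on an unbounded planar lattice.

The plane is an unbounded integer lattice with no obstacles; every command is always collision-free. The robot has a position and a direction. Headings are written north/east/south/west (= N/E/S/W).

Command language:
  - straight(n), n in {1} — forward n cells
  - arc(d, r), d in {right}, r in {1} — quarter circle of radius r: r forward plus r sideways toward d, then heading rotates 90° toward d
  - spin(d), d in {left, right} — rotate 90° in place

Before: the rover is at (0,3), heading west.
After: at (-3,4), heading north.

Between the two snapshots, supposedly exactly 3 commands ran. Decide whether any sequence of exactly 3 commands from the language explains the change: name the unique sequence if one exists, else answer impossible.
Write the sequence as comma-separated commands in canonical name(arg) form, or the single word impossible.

key: order matters: swapping straight(1) and arc(right, 1) lands elsewhere
start: at (0,3), heading west
1. straight(1) → at (-1,3), heading west
2. straight(1) → at (-2,3), heading west
3. arc(right, 1) → at (-3,4), heading north
no rival 3-sequence matches.

straight(1), straight(1), arc(right, 1)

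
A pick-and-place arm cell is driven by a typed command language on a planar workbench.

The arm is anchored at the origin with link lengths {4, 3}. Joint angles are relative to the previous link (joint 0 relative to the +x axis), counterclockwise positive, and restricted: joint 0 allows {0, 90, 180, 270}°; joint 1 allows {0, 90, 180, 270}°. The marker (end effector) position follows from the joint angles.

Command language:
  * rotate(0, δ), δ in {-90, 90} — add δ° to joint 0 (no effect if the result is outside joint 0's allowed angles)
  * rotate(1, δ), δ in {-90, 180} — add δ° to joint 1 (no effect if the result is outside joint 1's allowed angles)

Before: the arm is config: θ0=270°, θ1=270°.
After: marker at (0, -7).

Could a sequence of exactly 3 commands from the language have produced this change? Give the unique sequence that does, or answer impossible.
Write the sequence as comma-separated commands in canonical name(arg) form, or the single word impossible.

rotate(1, -90), rotate(1, -90), rotate(1, -90)

initial: config: θ0=270°, θ1=270°
step 1 (rotate(1, -90)): config: θ0=270°, θ1=180°
step 2 (rotate(1, -90)): config: θ0=270°, θ1=90°
step 3 (rotate(1, -90)): config: θ0=270°, θ1=0°
all 64 alternatives checked — unique.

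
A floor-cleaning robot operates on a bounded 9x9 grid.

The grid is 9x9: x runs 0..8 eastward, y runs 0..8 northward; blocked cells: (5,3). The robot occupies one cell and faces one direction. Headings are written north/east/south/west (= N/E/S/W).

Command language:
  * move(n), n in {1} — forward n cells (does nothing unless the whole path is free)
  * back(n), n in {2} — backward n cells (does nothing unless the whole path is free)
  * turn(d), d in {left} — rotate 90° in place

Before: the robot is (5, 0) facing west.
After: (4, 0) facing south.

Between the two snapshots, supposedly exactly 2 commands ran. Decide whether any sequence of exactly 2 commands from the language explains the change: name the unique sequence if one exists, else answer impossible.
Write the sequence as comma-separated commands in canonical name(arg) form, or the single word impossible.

move(1), turn(left)

key: cell and facing (now S) both changed — the 2 commands mix motion and turning
initial: (5, 0) facing west
t=1 move(1) ⇒ (4, 0) facing west
t=2 turn(left) ⇒ (4, 0) facing south
no rival 2-sequence matches.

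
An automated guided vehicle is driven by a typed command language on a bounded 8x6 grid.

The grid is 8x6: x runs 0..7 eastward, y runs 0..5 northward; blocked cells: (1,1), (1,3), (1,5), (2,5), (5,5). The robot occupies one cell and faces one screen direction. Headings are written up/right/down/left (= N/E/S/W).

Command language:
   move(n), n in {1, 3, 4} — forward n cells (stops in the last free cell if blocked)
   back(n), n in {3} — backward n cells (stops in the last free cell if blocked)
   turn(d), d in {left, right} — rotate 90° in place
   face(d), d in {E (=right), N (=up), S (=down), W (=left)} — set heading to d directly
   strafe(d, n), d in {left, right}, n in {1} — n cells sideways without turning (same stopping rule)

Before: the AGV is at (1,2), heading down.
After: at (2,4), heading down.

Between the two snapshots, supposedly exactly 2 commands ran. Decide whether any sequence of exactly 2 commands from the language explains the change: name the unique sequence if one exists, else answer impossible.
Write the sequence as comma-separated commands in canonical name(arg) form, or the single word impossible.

key: still facing S at the end — nothing in the sequence rotates
begin: at (1,2), heading down
1. strafe(left, 1) → at (2,2), heading down
2. back(3) → at (2,4), heading down
no rival 2-sequence matches.

strafe(left, 1), back(3)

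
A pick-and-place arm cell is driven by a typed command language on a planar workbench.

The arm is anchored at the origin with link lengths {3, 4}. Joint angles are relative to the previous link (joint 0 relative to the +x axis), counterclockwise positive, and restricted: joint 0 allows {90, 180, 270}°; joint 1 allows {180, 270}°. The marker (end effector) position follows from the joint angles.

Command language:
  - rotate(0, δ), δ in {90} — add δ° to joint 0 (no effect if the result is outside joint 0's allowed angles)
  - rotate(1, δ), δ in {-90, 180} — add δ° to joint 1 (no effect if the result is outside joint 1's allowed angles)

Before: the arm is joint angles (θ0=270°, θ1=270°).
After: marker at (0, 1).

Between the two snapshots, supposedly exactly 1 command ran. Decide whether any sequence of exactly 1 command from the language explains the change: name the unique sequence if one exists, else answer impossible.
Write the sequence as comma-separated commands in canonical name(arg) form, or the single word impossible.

rotate(1, -90)

from: joint angles (θ0=270°, θ1=270°)
t=1 rotate(1, -90) ⇒ joint angles (θ0=270°, θ1=180°)
uniquely the one of 3 1-step routes that fits.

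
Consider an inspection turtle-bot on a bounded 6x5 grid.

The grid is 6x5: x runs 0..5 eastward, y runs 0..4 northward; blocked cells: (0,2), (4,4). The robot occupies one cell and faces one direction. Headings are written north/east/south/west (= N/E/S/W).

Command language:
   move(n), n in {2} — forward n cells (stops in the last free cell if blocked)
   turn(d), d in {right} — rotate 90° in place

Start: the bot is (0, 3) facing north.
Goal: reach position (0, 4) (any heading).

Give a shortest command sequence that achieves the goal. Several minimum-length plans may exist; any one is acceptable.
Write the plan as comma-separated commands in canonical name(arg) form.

start: (0, 3) facing north
[1] after move(2): (0, 4) facing north
no 0-step plan works, so 1 is optimal.

move(2)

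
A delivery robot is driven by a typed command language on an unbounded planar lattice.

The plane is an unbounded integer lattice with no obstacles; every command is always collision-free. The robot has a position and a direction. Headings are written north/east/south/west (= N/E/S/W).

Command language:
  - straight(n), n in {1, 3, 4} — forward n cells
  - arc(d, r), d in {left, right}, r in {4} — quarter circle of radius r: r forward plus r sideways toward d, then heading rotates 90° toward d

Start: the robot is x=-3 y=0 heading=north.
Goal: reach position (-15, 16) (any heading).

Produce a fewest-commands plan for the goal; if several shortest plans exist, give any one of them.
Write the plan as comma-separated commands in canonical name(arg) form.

straight(4), arc(left, 4), arc(right, 4), arc(left, 4)

start: x=-3 y=0 heading=north
1. straight(4) → x=-3 y=4 heading=north
2. arc(left, 4) → x=-7 y=8 heading=west
3. arc(right, 4) → x=-11 y=12 heading=north
4. arc(left, 4) → x=-15 y=16 heading=west
no 3-step plan works, so 4 is optimal.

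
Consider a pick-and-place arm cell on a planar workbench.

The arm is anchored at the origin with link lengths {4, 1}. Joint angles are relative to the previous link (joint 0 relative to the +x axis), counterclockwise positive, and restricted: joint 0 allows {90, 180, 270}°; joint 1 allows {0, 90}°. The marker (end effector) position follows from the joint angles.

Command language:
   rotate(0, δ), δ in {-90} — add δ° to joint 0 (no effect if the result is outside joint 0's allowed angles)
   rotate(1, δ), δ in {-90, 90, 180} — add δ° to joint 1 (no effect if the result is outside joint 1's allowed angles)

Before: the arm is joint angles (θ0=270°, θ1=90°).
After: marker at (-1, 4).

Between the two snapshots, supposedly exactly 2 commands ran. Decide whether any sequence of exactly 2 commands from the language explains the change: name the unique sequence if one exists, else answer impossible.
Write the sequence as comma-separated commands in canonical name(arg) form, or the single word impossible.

from: joint angles (θ0=270°, θ1=90°)
1. rotate(0, -90) → joint angles (θ0=180°, θ1=90°)
2. rotate(0, -90) → joint angles (θ0=90°, θ1=90°)
all 16 alternatives checked — unique.

rotate(0, -90), rotate(0, -90)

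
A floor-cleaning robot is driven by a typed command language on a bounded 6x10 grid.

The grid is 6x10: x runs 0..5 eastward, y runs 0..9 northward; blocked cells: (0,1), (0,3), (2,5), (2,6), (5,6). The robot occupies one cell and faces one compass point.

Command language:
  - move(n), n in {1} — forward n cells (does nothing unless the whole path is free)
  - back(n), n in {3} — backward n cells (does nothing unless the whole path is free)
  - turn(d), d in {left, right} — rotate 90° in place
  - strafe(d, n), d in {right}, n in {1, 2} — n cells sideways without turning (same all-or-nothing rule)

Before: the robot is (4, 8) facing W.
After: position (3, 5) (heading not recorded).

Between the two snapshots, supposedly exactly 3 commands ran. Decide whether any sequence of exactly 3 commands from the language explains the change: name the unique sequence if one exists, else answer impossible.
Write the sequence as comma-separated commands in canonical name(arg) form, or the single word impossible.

key: order matters: swapping move(1) and back(3) lands elsewhere
from: (4, 8) facing W
[1] after move(1): (3, 8) facing W
[2] after turn(right): (3, 8) facing N
[3] after back(3): (3, 5) facing N
no other 3-command option fits: unique.

move(1), turn(right), back(3)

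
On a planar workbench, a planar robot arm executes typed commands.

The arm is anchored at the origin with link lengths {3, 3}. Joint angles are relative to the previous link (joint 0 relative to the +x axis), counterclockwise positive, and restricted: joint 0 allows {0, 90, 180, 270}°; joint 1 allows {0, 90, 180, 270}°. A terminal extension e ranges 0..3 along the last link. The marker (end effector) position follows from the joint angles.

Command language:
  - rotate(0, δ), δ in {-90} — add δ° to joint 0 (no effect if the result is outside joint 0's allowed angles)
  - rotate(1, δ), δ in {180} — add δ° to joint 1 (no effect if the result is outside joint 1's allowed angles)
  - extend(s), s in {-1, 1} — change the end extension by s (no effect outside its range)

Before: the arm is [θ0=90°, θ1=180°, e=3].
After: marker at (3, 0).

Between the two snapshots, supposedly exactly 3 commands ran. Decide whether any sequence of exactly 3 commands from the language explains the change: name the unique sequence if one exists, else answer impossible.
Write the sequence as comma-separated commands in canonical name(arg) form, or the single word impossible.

initial: [θ0=90°, θ1=180°, e=3]
1. rotate(0, -90) → [θ0=0°, θ1=180°, e=3]
2. rotate(0, -90) → [θ0=270°, θ1=180°, e=3]
3. rotate(0, -90) → [θ0=180°, θ1=180°, e=3]
all 64 alternatives checked — unique.

rotate(0, -90), rotate(0, -90), rotate(0, -90)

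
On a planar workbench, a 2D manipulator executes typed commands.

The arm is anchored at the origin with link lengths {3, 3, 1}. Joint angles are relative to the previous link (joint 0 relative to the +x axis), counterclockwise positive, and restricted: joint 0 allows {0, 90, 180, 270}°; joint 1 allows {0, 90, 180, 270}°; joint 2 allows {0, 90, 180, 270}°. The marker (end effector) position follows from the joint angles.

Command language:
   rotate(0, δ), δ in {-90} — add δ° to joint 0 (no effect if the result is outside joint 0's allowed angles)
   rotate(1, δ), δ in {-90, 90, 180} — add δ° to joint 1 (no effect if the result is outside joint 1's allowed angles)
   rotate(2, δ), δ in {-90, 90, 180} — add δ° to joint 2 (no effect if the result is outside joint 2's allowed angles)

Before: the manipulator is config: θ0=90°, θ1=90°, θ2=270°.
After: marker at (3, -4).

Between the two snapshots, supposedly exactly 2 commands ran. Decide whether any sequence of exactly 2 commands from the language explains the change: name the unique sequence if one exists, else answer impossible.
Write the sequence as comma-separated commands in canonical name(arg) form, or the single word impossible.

rotate(0, -90), rotate(0, -90)

start: config: θ0=90°, θ1=90°, θ2=270°
t=1 rotate(0, -90) ⇒ config: θ0=0°, θ1=90°, θ2=270°
t=2 rotate(0, -90) ⇒ config: θ0=270°, θ1=90°, θ2=270°
no other 2-command option fits: unique.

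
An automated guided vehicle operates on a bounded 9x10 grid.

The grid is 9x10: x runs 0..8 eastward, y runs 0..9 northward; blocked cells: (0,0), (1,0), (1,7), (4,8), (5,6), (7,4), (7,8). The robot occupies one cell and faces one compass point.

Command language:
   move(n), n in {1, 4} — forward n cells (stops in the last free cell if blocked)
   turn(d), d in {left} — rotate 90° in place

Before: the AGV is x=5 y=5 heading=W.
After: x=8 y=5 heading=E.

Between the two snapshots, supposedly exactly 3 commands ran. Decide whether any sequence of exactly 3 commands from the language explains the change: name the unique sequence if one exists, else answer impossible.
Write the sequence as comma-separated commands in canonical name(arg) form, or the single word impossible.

key: order matters: swapping turn(left) and move(4) lands elsewhere
start: x=5 y=5 heading=W
step 1 (turn(left)): x=5 y=5 heading=S
step 2 (turn(left)): x=5 y=5 heading=E
step 3 (move(4)): x=8 y=5 heading=E
uniquely the one of 27 3-step routes that fits.

turn(left), turn(left), move(4)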